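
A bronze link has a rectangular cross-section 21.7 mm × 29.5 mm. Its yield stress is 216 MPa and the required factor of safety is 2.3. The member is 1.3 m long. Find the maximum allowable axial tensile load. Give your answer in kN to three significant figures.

σ_allow = 216/2.3 = 93.91 MPa.
A = 21.7×29.5 = 640.1 mm².
F_allow = σ_allow × A = 93.91×640.1 = 60120 N.

F_allow = 60.1 kN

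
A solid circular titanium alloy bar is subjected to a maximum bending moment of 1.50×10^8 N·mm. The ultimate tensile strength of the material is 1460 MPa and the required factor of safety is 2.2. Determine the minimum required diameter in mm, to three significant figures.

d = 132 mm

σ_allow = 1460/2.2 = 663.6 MPa.
For a solid circular section σ = 32M/(πd³), so d³ = 32M/(π σ_allow) = 32×1.5000×10^8/(π×663.6) = 2.302×10^6 mm³.
d = 132.0 mm.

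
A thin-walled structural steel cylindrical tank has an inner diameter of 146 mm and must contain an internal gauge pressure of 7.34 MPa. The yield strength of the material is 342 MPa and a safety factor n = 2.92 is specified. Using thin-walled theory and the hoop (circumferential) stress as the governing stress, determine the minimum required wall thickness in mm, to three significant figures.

t = 4.57 mm

σ_allow = 342/2.92 = 117.1 MPa.
Hoop stress σ_h = pD/(2t), so t = pD/(2σ_allow) = 7.34×146/(2×117.1) = 4.575 mm.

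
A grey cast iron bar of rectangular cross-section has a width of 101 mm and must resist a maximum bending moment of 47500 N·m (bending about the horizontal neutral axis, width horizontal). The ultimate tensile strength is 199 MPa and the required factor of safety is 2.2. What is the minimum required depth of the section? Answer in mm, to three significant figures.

h = 177 mm

σ_allow = 199/2.2 = 90.45 MPa.
For a rectangular section σ = 6M/(bh²), so h² = 6M/(b σ_allow) = 6×4.7500×10^7/(101×90.45) = 31200 mm².
h = 176.6 mm.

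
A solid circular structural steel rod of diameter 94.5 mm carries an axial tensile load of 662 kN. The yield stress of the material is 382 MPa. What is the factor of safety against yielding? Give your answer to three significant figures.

n = 4.05

A = πd²/4 = 7014 mm².
σ = F/A = 662000/7014 = 94.39 MPa.
n = 382/94.39 = 4.047.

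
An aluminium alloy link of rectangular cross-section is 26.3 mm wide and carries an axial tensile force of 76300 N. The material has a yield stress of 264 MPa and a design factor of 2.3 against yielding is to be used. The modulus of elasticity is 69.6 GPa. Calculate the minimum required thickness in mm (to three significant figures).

t = 25.3 mm

σ_allow = 264/2.3 = 114.8 MPa.
Required area A = F/σ_allow = 76300/114.8 = 664.7 mm².
t = A/w = 664.7/26.3 = 25.28 mm.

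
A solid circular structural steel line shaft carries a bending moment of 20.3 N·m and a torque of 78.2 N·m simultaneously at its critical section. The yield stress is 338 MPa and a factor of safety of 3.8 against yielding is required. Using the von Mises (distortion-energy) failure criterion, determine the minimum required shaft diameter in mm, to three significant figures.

σ_allow = σ_y/n = 338/3.8 = 88.95 MPa.
For a solid shaft σ_b = 32M/(πd³) and τ = 16T/(πd³), so the von Mises stress is σ' = (16/πd³)·√(4M²+3T²).
√(4M²+3T²) = √(4×(20300)² + 3×(78200)²) = 141400 N·mm.
d³ = 16×141400/(π×88.95) = 8096 mm³.
d = 20.08 mm.

d = 20.1 mm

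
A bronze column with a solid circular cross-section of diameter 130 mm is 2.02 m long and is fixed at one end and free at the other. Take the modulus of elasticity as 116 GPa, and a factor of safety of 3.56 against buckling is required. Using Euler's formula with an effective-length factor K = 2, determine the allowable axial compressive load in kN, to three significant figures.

P_allow = 276 kN

I = πd⁴/64 = π×130⁴/64 = 1.402×10^7 mm⁴.
Effective length L_e = KL = 2×2.02 m = 4040 mm.
Euler critical load P_cr = π²EI/L_e² = π²×116000×1.402×10^7/4040² = 983400 N.
P_allow = P_cr/n = 983400/3.56 = 276200 N.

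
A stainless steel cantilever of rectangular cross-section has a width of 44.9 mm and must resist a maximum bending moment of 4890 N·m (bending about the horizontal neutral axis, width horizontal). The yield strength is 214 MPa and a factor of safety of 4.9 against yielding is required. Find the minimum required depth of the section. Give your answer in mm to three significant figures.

σ_allow = 214/4.9 = 43.67 MPa.
For a rectangular section σ = 6M/(bh²), so h² = 6M/(b σ_allow) = 6×4890000/(44.9×43.67) = 14960 mm².
h = 122.3 mm.

h = 122 mm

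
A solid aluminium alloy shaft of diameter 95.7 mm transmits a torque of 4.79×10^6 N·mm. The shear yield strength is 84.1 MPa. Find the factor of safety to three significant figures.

n = 3.02

τ = 16T/(πd³) = 16×4790000/(π×95.7³) = 27.83 MPa.
n = τ_limit/τ = 84.1/27.83 = 3.022.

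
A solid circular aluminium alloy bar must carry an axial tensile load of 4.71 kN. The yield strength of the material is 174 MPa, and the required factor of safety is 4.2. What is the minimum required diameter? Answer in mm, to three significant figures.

Allowable stress σ_allow = 174/4.2 = 41.43 MPa.
Required area A = F/σ_allow = 4710.0/41.43 = 113.7 mm².
A = πd²/4 → d = √(4A/π) = 12.03 mm.

d = 12.0 mm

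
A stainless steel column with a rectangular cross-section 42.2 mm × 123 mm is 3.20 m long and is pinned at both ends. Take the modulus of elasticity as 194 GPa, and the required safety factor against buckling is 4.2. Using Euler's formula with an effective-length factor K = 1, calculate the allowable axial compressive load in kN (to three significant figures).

Buckling occurs about the weak axis: I_min = h·b³/12 = 123×42.2³/12 = 770300 mm⁴ (b = 42.2 mm is the smaller dimension).
Effective length L_e = KL = 1×3.20 m = 3200 mm.
Euler critical load P_cr = π²EI/L_e² = π²×194000×770300/3200² = 144000 N.
P_allow = P_cr/n = 144000/4.2 = 34290 N.

P_allow = 34.3 kN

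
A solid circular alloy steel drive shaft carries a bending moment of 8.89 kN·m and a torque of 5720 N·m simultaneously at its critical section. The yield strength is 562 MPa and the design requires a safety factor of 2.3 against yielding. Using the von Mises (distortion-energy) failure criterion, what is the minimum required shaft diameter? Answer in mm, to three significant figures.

d = 75.1 mm

σ_allow = σ_y/n = 562/2.3 = 244.3 MPa.
For a solid shaft σ_b = 32M/(πd³) and τ = 16T/(πd³), so the von Mises stress is σ' = (16/πd³)·√(4M²+3T²).
√(4M²+3T²) = √(4×(8.890×10^6)² + 3×(5.720×10^6)²) = 2.035×10^7 N·mm.
d³ = 16×2.035×10^7/(π×244.3) = 424200 mm³.
d = 75.14 mm.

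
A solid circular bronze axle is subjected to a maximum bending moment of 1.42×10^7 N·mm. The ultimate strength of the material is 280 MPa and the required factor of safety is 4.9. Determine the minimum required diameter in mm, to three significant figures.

σ_allow = 280/4.9 = 57.14 MPa.
For a solid circular section σ = 32M/(πd³), so d³ = 32M/(π σ_allow) = 32×1.4200×10^7/(π×57.14) = 2.531×10^6 mm³.
d = 136.3 mm.

d = 136 mm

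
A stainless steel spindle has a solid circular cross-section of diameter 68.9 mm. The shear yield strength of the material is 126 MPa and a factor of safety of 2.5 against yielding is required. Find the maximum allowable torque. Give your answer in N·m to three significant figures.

τ_allow = 126/2.5 = 50.40 MPa.
For a solid shaft T_allow = τ_allow·πd³/16; πd³/16 = π×68.9³/16 = 64220 mm³.
T_allow = 50.40×64220 = 3.237×10^6 N·mm = 3237 N·m.

T_allow = 3240 N·m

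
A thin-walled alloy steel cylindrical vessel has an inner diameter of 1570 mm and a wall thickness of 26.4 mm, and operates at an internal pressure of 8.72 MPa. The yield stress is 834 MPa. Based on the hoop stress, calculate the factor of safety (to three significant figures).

σ_h = pD/(2t) = 8.72×1570/(2×26.4) = 259.3 MPa.
n = 834/259.3 = 3.217.

n = 3.22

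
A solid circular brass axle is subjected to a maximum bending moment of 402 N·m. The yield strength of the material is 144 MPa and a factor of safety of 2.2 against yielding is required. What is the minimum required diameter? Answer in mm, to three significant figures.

σ_allow = 144/2.2 = 65.45 MPa.
For a solid circular section σ = 32M/(πd³), so d³ = 32M/(π σ_allow) = 32×402000/(π×65.45) = 62560 mm³.
d = 39.70 mm.

d = 39.7 mm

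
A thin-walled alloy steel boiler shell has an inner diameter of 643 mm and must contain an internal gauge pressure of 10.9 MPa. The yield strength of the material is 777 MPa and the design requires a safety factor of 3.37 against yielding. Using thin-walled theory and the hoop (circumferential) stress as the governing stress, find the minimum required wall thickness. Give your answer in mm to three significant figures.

σ_allow = 777/3.37 = 230.6 MPa.
Hoop stress σ_h = pD/(2t), so t = pD/(2σ_allow) = 10.9×643/(2×230.6) = 15.20 mm.

t = 15.2 mm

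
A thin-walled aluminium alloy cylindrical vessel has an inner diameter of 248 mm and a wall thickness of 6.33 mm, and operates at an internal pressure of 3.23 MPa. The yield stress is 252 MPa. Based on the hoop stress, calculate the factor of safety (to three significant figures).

σ_h = pD/(2t) = 3.23×248/(2×6.33) = 63.27 MPa.
n = 252/63.27 = 3.983.

n = 3.98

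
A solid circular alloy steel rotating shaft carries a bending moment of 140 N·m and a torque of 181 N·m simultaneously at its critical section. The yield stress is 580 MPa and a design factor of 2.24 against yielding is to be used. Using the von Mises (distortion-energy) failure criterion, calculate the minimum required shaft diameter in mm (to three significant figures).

d = 20.2 mm

σ_allow = σ_y/n = 580/2.24 = 258.9 MPa.
For a solid shaft σ_b = 32M/(πd³) and τ = 16T/(πd³), so the von Mises stress is σ' = (16/πd³)·√(4M²+3T²).
√(4M²+3T²) = √(4×(140000)² + 3×(181000)²) = 420300 N·mm.
d³ = 16×420300/(π×258.9) = 8268 mm³.
d = 20.22 mm.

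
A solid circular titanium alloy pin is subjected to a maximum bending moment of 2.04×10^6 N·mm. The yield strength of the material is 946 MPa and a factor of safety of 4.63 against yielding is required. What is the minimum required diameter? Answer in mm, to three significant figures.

d = 46.7 mm

σ_allow = 946/4.63 = 204.3 MPa.
For a solid circular section σ = 32M/(πd³), so d³ = 32M/(π σ_allow) = 32×2040000/(π×204.3) = 101700 mm³.
d = 46.68 mm.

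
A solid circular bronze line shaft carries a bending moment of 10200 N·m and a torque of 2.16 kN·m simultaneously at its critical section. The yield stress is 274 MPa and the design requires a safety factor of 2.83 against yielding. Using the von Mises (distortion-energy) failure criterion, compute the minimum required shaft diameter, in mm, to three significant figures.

d = 103 mm

σ_allow = σ_y/n = 274/2.83 = 96.82 MPa.
For a solid shaft σ_b = 32M/(πd³) and τ = 16T/(πd³), so the von Mises stress is σ' = (16/πd³)·√(4M²+3T²).
√(4M²+3T²) = √(4×(1.020×10^7)² + 3×(2.160×10^6)²) = 2.074×10^7 N·mm.
d³ = 16×2.074×10^7/(π×96.82) = 1.091×10^6 mm³.
d = 102.9 mm.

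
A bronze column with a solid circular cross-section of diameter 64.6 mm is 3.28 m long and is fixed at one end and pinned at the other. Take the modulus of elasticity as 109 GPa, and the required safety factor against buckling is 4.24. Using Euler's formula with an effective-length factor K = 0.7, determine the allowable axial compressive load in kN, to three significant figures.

P_allow = 41.1 kN

I = πd⁴/64 = π×64.6⁴/64 = 854900 mm⁴.
Effective length L_e = KL = 0.7×3.28 m = 2296 mm.
Euler critical load P_cr = π²EI/L_e² = π²×109000×854900/2296² = 174500 N.
P_allow = P_cr/n = 174500/4.24 = 41140 N.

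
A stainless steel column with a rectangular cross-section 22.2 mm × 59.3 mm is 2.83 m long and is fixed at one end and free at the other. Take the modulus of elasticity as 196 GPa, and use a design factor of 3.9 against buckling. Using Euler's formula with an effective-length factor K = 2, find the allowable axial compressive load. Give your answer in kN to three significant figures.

Buckling occurs about the weak axis: I_min = h·b³/12 = 59.3×22.2³/12 = 54070 mm⁴ (b = 22.2 mm is the smaller dimension).
Effective length L_e = KL = 2×2.83 m = 5660 mm.
Euler critical load P_cr = π²EI/L_e² = π²×196000×54070/5660² = 3265 N.
P_allow = P_cr/n = 3265/3.9 = 837.1 N.

P_allow = 0.837 kN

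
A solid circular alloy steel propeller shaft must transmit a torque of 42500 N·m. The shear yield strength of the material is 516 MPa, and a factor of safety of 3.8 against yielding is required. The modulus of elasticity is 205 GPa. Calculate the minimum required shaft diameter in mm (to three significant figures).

d = 117 mm

Allowable shear stress τ_allow = 516/3.8 = 135.8 MPa.
For a solid shaft τ = 16T/(πd³), so d³ = 16T/(π τ_allow) = 16×4.2500×10^7/(π×135.8) = 1.594×10^6 mm³.
d = (1.594×10^6)^(1/3) = 116.8 mm.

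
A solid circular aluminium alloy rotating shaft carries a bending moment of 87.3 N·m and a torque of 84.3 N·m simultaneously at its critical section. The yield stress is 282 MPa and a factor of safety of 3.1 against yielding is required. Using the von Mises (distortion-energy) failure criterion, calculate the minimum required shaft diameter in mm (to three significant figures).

d = 23.4 mm

σ_allow = σ_y/n = 282/3.1 = 90.97 MPa.
For a solid shaft σ_b = 32M/(πd³) and τ = 16T/(πd³), so the von Mises stress is σ' = (16/πd³)·√(4M²+3T²).
√(4M²+3T²) = √(4×(87300)² + 3×(84300)²) = 227600 N·mm.
d³ = 16×227600/(π×90.97) = 12740 mm³.
d = 23.36 mm.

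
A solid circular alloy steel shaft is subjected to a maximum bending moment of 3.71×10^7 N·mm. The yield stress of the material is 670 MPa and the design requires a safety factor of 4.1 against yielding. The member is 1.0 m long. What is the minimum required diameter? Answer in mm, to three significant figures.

σ_allow = 670/4.1 = 163.4 MPa.
For a solid circular section σ = 32M/(πd³), so d³ = 32M/(π σ_allow) = 32×3.7100×10^7/(π×163.4) = 2.313×10^6 mm³.
d = 132.2 mm.

d = 132 mm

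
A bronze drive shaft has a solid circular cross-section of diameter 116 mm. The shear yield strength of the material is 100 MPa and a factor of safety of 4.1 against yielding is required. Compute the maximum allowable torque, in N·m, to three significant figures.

τ_allow = 100/4.1 = 24.39 MPa.
For a solid shaft T_allow = τ_allow·πd³/16; πd³/16 = π×116³/16 = 306500 mm³.
T_allow = 24.39×306500 = 7.475×10^6 N·mm = 7475 N·m.

T_allow = 7480 N·m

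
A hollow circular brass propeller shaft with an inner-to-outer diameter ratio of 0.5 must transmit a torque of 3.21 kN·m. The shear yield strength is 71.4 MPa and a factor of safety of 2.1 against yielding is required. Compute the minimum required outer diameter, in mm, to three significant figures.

d_o = 80.0 mm

τ_allow = 71.4/2.1 = 34.00 MPa.
For a hollow shaft τ = 16T/[πd_o³(1−k⁴)] with k = 0.5, so 1−k⁴ = 0.9375.
d_o³ = 16T/[π τ_allow (1−k⁴)] = 16×3210000/(π×34.00×0.9375) = 512900 mm³.
d_o = 80.05 mm.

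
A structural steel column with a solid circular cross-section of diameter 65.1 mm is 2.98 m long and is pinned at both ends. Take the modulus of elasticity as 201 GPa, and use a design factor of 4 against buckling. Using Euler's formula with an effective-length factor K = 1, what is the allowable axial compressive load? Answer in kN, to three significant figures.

P_allow = 49.2 kN

I = πd⁴/64 = π×65.1⁴/64 = 881600 mm⁴.
Effective length L_e = KL = 1×2.98 m = 2980 mm.
Euler critical load P_cr = π²EI/L_e² = π²×201000×881600/2980² = 197000 N.
P_allow = P_cr/n = 197000/4 = 49240 N.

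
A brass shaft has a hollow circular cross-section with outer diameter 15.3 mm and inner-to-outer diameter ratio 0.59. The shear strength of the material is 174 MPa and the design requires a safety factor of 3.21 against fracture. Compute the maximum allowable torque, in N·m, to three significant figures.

T_allow = 33.5 N·m

τ_allow = 174/3.21 = 54.21 MPa.
For a hollow shaft T_allow = τ_allow·πd_o³(1−k⁴)/16 with 1−k⁴ = 0.8788, so πd_o³(1−k⁴)/16 = 618.0 mm³.
T_allow = 54.21×618.0 = 33500 N·mm = 33.50 N·m.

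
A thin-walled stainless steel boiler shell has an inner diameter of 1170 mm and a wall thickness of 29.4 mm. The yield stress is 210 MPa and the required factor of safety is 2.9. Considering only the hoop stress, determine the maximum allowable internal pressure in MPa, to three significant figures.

p_allow = 3.64 MPa

σ_allow = 210/2.9 = 72.41 MPa.
σ_h = pD/(2t) → p_allow = 2σ_allow t/D = 2×72.41×29.4/1170 = 3.639 MPa.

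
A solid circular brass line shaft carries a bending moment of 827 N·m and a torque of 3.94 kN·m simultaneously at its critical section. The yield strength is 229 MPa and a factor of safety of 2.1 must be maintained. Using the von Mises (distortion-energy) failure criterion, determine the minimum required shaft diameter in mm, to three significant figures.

d = 69.0 mm

σ_allow = σ_y/n = 229/2.1 = 109.0 MPa.
For a solid shaft σ_b = 32M/(πd³) and τ = 16T/(πd³), so the von Mises stress is σ' = (16/πd³)·√(4M²+3T²).
√(4M²+3T²) = √(4×(827000)² + 3×(3.940×10^6)²) = 7.022×10^6 N·mm.
d³ = 16×7.022×10^6/(π×109.0) = 327900 mm³.
d = 68.96 mm.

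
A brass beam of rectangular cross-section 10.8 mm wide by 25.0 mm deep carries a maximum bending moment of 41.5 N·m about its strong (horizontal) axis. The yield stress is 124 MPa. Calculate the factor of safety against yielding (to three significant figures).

Section modulus S = bh²/6 = 10.8×25.0²/6 = 1125 mm³.
σ = M/S = 41500/1125 = 36.89 MPa.
n = 124/36.89 = 3.361.

n = 3.36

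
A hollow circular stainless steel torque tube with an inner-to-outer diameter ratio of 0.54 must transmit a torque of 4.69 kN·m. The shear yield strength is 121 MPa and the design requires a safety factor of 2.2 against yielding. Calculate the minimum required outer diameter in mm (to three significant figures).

d_o = 78.0 mm

τ_allow = 121/2.2 = 55.00 MPa.
For a hollow shaft τ = 16T/[πd_o³(1−k⁴)] with k = 0.54, so 1−k⁴ = 0.9150.
d_o³ = 16T/[π τ_allow (1−k⁴)] = 16×4690000/(π×55.00×0.9150) = 474700 mm³.
d_o = 78.01 mm.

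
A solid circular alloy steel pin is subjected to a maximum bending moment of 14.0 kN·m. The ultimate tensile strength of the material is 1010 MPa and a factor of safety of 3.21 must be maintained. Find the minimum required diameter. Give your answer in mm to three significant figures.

d = 76.8 mm

σ_allow = 1010/3.21 = 314.6 MPa.
For a solid circular section σ = 32M/(πd³), so d³ = 32M/(π σ_allow) = 32×1.4000×10^7/(π×314.6) = 453200 mm³.
d = 76.81 mm.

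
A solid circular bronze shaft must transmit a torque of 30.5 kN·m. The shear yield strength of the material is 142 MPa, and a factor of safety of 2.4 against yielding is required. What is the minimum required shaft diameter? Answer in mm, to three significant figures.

d = 138 mm

Allowable shear stress τ_allow = 142/2.4 = 59.17 MPa.
For a solid shaft τ = 16T/(πd³), so d³ = 16T/(π τ_allow) = 16×3.0500×10^7/(π×59.17) = 2.625×10^6 mm³.
d = (2.625×10^6)^(1/3) = 138.0 mm.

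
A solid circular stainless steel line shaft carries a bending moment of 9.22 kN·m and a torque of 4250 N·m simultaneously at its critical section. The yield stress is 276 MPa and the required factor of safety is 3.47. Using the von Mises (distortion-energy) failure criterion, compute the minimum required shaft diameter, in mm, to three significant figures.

d = 108 mm

σ_allow = σ_y/n = 276/3.47 = 79.54 MPa.
For a solid shaft σ_b = 32M/(πd³) and τ = 16T/(πd³), so the von Mises stress is σ' = (16/πd³)·√(4M²+3T²).
√(4M²+3T²) = √(4×(9.220×10^6)² + 3×(4.250×10^6)²) = 1.986×10^7 N·mm.
d³ = 16×1.986×10^7/(π×79.54) = 1.271×10^6 mm³.
d = 108.3 mm.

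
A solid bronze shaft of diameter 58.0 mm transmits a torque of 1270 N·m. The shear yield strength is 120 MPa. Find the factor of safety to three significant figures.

n = 3.62

τ = 16T/(πd³) = 16×1270000/(π×58.0³) = 33.15 MPa.
n = τ_limit/τ = 120/33.15 = 3.620.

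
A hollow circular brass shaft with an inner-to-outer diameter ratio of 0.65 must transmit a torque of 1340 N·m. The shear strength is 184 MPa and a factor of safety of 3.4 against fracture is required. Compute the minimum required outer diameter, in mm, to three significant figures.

d_o = 53.5 mm

τ_allow = 184/3.4 = 54.12 MPa.
For a hollow shaft τ = 16T/[πd_o³(1−k⁴)] with k = 0.65, so 1−k⁴ = 0.8215.
d_o³ = 16T/[π τ_allow (1−k⁴)] = 16×1340000/(π×54.12×0.8215) = 153500 mm³.
d_o = 53.54 mm.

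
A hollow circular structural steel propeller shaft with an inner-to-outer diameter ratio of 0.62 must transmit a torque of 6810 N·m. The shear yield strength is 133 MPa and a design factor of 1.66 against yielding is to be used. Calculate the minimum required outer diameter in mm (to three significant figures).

τ_allow = 133/1.66 = 80.12 MPa.
For a hollow shaft τ = 16T/[πd_o³(1−k⁴)] with k = 0.62, so 1−k⁴ = 0.8522.
d_o³ = 16T/[π τ_allow (1−k⁴)] = 16×6810000/(π×80.12×0.8522) = 507900 mm³.
d_o = 79.79 mm.

d_o = 79.8 mm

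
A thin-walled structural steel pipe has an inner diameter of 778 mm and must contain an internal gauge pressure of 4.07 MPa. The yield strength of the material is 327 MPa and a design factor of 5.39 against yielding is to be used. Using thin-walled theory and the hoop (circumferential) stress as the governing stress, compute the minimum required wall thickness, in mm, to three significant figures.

t = 26.1 mm

σ_allow = 327/5.39 = 60.67 MPa.
Hoop stress σ_h = pD/(2t), so t = pD/(2σ_allow) = 4.07×778/(2×60.67) = 26.10 mm.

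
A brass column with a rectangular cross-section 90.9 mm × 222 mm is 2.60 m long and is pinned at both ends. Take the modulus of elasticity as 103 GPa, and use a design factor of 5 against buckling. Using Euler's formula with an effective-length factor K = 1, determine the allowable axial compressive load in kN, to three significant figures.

Buckling occurs about the weak axis: I_min = h·b³/12 = 222×90.9³/12 = 1.390×10^7 mm⁴ (b = 90.9 mm is the smaller dimension).
Effective length L_e = KL = 1×2.60 m = 2600 mm.
Euler critical load P_cr = π²EI/L_e² = π²×103000×1.390×10^7/2600² = 2.090×10^6 N.
P_allow = P_cr/n = 2.090×10^6/5 = 417900 N.

P_allow = 418 kN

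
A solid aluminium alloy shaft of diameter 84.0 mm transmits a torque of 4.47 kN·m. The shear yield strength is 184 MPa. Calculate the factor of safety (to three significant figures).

τ = 16T/(πd³) = 16×4470000/(π×84.0³) = 38.41 MPa.
n = τ_limit/τ = 184/38.41 = 4.790.

n = 4.79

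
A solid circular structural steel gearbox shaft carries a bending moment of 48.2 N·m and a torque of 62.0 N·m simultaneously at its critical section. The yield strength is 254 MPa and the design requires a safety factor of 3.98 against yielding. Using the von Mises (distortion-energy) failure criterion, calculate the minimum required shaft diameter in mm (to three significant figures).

σ_allow = σ_y/n = 254/3.98 = 63.82 MPa.
For a solid shaft σ_b = 32M/(πd³) and τ = 16T/(πd³), so the von Mises stress is σ' = (16/πd³)·√(4M²+3T²).
√(4M²+3T²) = √(4×(48200)² + 3×(62000)²) = 144300 N·mm.
d³ = 16×144300/(π×63.82) = 11520 mm³.
d = 22.58 mm.

d = 22.6 mm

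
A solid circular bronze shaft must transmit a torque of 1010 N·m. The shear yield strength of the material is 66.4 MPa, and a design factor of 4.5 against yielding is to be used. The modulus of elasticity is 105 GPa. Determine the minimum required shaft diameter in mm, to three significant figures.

d = 70.4 mm

Allowable shear stress τ_allow = 66.4/4.5 = 14.76 MPa.
For a solid shaft τ = 16T/(πd³), so d³ = 16T/(π τ_allow) = 16×1010000/(π×14.76) = 348600 mm³.
d = (348600)^(1/3) = 70.38 mm.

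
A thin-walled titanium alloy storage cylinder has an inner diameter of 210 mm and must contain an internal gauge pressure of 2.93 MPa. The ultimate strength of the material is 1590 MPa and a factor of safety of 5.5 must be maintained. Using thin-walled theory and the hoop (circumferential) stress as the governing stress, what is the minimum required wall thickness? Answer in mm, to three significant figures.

t = 1.06 mm

σ_allow = 1590/5.5 = 289.1 MPa.
Hoop stress σ_h = pD/(2t), so t = pD/(2σ_allow) = 2.93×210/(2×289.1) = 1.064 mm.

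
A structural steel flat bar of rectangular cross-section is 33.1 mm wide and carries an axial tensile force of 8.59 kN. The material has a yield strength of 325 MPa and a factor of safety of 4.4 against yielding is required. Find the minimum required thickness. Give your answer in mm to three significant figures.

t = 3.51 mm

σ_allow = 325/4.4 = 73.86 MPa.
Required area A = F/σ_allow = 8590.0/73.86 = 116.3 mm².
t = A/w = 116.3/33.1 = 3.513 mm.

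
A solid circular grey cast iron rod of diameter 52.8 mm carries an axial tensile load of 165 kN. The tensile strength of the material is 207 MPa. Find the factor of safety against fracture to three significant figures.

A = πd²/4 = 2190 mm².
σ = F/A = 165000/2190 = 75.36 MPa.
n = 207/75.36 = 2.747.

n = 2.75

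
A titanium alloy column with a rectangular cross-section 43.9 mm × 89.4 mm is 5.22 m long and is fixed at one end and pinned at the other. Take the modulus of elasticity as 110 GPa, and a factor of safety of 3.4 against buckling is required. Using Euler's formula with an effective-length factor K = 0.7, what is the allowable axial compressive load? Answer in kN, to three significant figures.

Buckling occurs about the weak axis: I_min = h·b³/12 = 89.4×43.9³/12 = 630300 mm⁴ (b = 43.9 mm is the smaller dimension).
Effective length L_e = KL = 0.7×5.22 m = 3654 mm.
Euler critical load P_cr = π²EI/L_e² = π²×110000×630300/3654² = 51250 N.
P_allow = P_cr/n = 51250/3.4 = 15070 N.

P_allow = 15.1 kN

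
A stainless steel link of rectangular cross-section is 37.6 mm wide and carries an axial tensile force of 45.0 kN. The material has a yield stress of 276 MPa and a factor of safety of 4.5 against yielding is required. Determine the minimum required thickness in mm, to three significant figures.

σ_allow = 276/4.5 = 61.33 MPa.
Required area A = F/σ_allow = 45000/61.33 = 733.7 mm².
t = A/w = 733.7/37.6 = 19.51 mm.

t = 19.5 mm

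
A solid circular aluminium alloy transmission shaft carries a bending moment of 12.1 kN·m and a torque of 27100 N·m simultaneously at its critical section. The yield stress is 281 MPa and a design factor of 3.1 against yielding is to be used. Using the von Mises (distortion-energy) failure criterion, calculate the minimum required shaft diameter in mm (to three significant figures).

d = 144 mm

σ_allow = σ_y/n = 281/3.1 = 90.65 MPa.
For a solid shaft σ_b = 32M/(πd³) and τ = 16T/(πd³), so the von Mises stress is σ' = (16/πd³)·√(4M²+3T²).
√(4M²+3T²) = √(4×(1.210×10^7)² + 3×(2.710×10^7)²) = 5.281×10^7 N·mm.
d³ = 16×5.281×10^7/(π×90.65) = 2.967×10^6 mm³.
d = 143.7 mm.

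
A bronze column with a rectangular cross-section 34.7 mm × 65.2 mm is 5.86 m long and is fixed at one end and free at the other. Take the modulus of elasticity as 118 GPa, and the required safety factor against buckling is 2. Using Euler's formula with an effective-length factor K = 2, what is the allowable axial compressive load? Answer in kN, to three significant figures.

Buckling occurs about the weak axis: I_min = h·b³/12 = 65.2×34.7³/12 = 227000 mm⁴ (b = 34.7 mm is the smaller dimension).
Effective length L_e = KL = 2×5.86 m = 11720 mm.
Euler critical load P_cr = π²EI/L_e² = π²×118000×227000/11720² = 1925 N.
P_allow = P_cr/n = 1925/2 = 962.4 N.

P_allow = 0.962 kN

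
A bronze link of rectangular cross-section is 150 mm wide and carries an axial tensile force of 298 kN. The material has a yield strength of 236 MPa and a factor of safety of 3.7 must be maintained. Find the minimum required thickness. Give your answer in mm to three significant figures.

t = 31.1 mm

σ_allow = 236/3.7 = 63.78 MPa.
Required area A = F/σ_allow = 298000/63.78 = 4672 mm².
t = A/w = 4672/150 = 31.15 mm.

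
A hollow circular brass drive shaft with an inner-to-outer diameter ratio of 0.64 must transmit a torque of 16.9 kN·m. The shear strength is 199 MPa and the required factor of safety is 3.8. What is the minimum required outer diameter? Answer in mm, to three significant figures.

τ_allow = 199/3.8 = 52.37 MPa.
For a hollow shaft τ = 16T/[πd_o³(1−k⁴)] with k = 0.64, so 1−k⁴ = 0.8322.
d_o³ = 16T/[π τ_allow (1−k⁴)] = 16×1.6900×10^7/(π×52.37×0.8322) = 1.975×10^6 mm³.
d_o = 125.5 mm.

d_o = 125 mm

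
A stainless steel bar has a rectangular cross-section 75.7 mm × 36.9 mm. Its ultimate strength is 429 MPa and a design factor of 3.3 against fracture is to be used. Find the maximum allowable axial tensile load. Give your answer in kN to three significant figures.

σ_allow = 429/3.3 = 130.0 MPa.
A = 75.7×36.9 = 2793 mm².
F_allow = σ_allow × A = 130.0×2793 = 363100 N.

F_allow = 363 kN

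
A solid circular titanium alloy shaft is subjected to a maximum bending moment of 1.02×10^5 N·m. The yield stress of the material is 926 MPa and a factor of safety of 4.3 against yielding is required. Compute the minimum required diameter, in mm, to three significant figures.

σ_allow = 926/4.3 = 215.3 MPa.
For a solid circular section σ = 32M/(πd³), so d³ = 32M/(π σ_allow) = 32×1.0200×10^8/(π×215.3) = 4.825×10^6 mm³.
d = 169.0 mm.

d = 169 mm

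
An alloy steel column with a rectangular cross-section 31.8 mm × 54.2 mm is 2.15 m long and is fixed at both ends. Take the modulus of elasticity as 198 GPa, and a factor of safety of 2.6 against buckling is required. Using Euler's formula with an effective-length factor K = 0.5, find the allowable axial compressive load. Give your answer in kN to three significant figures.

P_allow = 94.5 kN

Buckling occurs about the weak axis: I_min = h·b³/12 = 54.2×31.8³/12 = 145200 mm⁴ (b = 31.8 mm is the smaller dimension).
Effective length L_e = KL = 0.5×2.15 m = 1075 mm.
Euler critical load P_cr = π²EI/L_e² = π²×198000×145200/1075² = 245600 N.
P_allow = P_cr/n = 245600/2.6 = 94470 N.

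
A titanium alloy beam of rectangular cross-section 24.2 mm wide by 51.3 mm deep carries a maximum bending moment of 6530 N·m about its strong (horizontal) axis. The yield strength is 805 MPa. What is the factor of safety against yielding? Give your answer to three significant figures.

n = 1.31

Section modulus S = bh²/6 = 24.2×51.3²/6 = 10610 mm³.
σ = M/S = 6530000/10610 = 615.2 MPa.
n = 805/615.2 = 1.309.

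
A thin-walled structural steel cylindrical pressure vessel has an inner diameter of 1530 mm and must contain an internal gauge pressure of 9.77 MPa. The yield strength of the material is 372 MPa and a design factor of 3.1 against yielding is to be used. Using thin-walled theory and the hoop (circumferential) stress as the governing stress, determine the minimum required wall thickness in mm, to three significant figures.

t = 62.3 mm

σ_allow = 372/3.1 = 120.0 MPa.
Hoop stress σ_h = pD/(2t), so t = pD/(2σ_allow) = 9.77×1530/(2×120.0) = 62.28 mm.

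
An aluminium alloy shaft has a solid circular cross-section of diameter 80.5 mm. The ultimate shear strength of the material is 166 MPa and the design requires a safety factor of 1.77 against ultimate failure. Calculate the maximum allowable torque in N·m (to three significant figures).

T_allow = 9610 N·m

τ_allow = 166/1.77 = 93.79 MPa.
For a solid shaft T_allow = τ_allow·πd³/16; πd³/16 = π×80.5³/16 = 102400 mm³.
T_allow = 93.79×102400 = 9.606×10^6 N·mm = 9606 N·m.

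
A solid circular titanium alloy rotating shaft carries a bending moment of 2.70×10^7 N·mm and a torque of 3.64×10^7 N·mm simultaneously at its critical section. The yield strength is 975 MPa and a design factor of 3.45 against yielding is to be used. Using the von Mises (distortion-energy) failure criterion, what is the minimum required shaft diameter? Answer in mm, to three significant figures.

σ_allow = σ_y/n = 975/3.45 = 282.6 MPa.
For a solid shaft σ_b = 32M/(πd³) and τ = 16T/(πd³), so the von Mises stress is σ' = (16/πd³)·√(4M²+3T²).
√(4M²+3T²) = √(4×(2.700×10^7)² + 3×(3.640×10^7)²) = 8.301×10^7 N·mm.
d³ = 16×8.301×10^7/(π×282.6) = 1.496×10^6 mm³.
d = 114.4 mm.

d = 114 mm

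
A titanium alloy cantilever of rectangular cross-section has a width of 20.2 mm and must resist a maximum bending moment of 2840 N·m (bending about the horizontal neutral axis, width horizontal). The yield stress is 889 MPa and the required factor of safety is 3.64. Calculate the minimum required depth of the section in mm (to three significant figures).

σ_allow = 889/3.64 = 244.2 MPa.
For a rectangular section σ = 6M/(bh²), so h² = 6M/(b σ_allow) = 6×2840000/(20.2×244.2) = 3454 mm².
h = 58.77 mm.

h = 58.8 mm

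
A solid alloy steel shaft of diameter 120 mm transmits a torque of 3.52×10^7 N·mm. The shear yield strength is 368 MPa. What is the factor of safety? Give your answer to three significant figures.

τ = 16T/(πd³) = 16×3.5200×10^7/(π×120³) = 103.7 MPa.
n = τ_limit/τ = 368/103.7 = 3.547.

n = 3.55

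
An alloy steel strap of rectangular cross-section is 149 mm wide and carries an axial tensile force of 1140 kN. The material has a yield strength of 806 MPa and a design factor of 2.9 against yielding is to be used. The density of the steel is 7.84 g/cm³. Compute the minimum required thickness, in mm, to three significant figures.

t = 27.5 mm

σ_allow = 806/2.9 = 277.9 MPa.
Required area A = F/σ_allow = 1140000/277.9 = 4102 mm².
t = A/w = 4102/149 = 27.53 mm.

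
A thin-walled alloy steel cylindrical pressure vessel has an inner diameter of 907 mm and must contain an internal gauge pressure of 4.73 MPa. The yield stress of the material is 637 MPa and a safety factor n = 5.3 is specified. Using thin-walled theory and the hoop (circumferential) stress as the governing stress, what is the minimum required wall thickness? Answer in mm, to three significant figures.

σ_allow = 637/5.3 = 120.2 MPa.
Hoop stress σ_h = pD/(2t), so t = pD/(2σ_allow) = 4.73×907/(2×120.2) = 17.85 mm.

t = 17.8 mm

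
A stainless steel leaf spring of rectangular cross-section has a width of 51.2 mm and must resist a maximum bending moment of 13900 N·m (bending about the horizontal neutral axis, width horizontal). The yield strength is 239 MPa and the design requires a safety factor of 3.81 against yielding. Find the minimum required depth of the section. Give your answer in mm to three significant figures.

σ_allow = 239/3.81 = 62.73 MPa.
For a rectangular section σ = 6M/(bh²), so h² = 6M/(b σ_allow) = 6×1.3900×10^7/(51.2×62.73) = 25970 mm².
h = 161.1 mm.

h = 161 mm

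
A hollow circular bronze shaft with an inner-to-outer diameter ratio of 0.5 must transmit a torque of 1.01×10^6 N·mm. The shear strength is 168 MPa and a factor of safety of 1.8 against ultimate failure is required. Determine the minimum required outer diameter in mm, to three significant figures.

τ_allow = 168/1.8 = 93.33 MPa.
For a hollow shaft τ = 16T/[πd_o³(1−k⁴)] with k = 0.5, so 1−k⁴ = 0.9375.
d_o³ = 16T/[π τ_allow (1−k⁴)] = 16×1010000/(π×93.33×0.9375) = 58790 mm³.
d_o = 38.88 mm.

d_o = 38.9 mm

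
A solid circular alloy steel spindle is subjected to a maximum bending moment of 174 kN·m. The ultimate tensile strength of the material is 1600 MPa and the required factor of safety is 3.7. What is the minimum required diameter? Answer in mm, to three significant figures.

σ_allow = 1600/3.7 = 432.4 MPa.
For a solid circular section σ = 32M/(πd³), so d³ = 32M/(π σ_allow) = 32×1.7400×10^8/(π×432.4) = 4.099×10^6 mm³.
d = 160.0 mm.

d = 160 mm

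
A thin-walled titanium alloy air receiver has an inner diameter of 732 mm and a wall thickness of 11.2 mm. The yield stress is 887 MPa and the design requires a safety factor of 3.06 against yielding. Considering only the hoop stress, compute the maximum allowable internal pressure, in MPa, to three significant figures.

σ_allow = 887/3.06 = 289.9 MPa.
σ_h = pD/(2t) → p_allow = 2σ_allow t/D = 2×289.9×11.2/732 = 8.870 MPa.

p_allow = 8.87 MPa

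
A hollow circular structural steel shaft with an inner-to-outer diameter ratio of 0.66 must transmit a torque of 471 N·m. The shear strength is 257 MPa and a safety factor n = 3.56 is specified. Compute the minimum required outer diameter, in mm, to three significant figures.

τ_allow = 257/3.56 = 72.19 MPa.
For a hollow shaft τ = 16T/[πd_o³(1−k⁴)] with k = 0.66, so 1−k⁴ = 0.8103.
d_o³ = 16T/[π τ_allow (1−k⁴)] = 16×471000/(π×72.19×0.8103) = 41010 mm³.
d_o = 34.48 mm.

d_o = 34.5 mm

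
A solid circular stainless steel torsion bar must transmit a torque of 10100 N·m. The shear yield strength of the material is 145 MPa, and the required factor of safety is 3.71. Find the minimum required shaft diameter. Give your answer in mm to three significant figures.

d = 110 mm

Allowable shear stress τ_allow = 145/3.71 = 39.08 MPa.
For a solid shaft τ = 16T/(πd³), so d³ = 16T/(π τ_allow) = 16×1.0100×10^7/(π×39.08) = 1.316×10^6 mm³.
d = (1.316×10^6)^(1/3) = 109.6 mm.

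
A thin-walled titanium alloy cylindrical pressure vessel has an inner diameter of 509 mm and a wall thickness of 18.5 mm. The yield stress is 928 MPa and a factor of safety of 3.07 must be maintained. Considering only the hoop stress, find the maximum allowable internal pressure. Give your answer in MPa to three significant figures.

σ_allow = 928/3.07 = 302.3 MPa.
σ_h = pD/(2t) → p_allow = 2σ_allow t/D = 2×302.3×18.5/509 = 21.97 MPa.

p_allow = 22.0 MPa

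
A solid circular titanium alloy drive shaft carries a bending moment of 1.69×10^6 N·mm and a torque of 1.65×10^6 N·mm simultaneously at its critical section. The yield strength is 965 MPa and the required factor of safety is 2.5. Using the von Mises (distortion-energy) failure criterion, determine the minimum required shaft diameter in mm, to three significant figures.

d = 38.8 mm

σ_allow = σ_y/n = 965/2.5 = 386.0 MPa.
For a solid shaft σ_b = 32M/(πd³) and τ = 16T/(πd³), so the von Mises stress is σ' = (16/πd³)·√(4M²+3T²).
√(4M²+3T²) = √(4×(1.690×10^6)² + 3×(1.650×10^6)²) = 4.426×10^6 N·mm.
d³ = 16×4.426×10^6/(π×386.0) = 58400 mm³.
d = 38.80 mm.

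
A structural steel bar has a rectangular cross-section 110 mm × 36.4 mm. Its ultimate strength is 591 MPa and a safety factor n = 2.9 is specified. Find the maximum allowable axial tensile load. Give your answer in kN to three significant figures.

σ_allow = 591/2.9 = 203.8 MPa.
A = 110×36.4 = 4004 mm².
F_allow = σ_allow × A = 203.8×4004 = 816000 N.

F_allow = 816 kN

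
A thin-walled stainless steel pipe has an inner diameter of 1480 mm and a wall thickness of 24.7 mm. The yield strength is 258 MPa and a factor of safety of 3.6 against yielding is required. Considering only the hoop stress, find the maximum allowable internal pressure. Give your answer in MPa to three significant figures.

p_allow = 2.39 MPa

σ_allow = 258/3.6 = 71.67 MPa.
σ_h = pD/(2t) → p_allow = 2σ_allow t/D = 2×71.67×24.7/1480 = 2.392 MPa.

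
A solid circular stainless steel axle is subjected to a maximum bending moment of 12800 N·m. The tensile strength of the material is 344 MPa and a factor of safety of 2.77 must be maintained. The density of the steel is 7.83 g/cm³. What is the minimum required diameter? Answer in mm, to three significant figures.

d = 102 mm

σ_allow = 344/2.77 = 124.2 MPa.
For a solid circular section σ = 32M/(πd³), so d³ = 32M/(π σ_allow) = 32×1.2800×10^7/(π×124.2) = 1.050×10^6 mm³.
d = 101.6 mm.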